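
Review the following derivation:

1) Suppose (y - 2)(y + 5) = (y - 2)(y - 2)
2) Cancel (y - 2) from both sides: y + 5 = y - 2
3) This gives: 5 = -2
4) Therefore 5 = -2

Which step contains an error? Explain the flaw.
Step 2: Cancel (y - 2) from both sides: y + 5 = y - 2

Step 2 cancels (y - 2) from both sides. This is only valid if (y - 2) ≠ 0, i.e., y ≠ 2. When y = 2, both sides equal zero regardless of the other factors. The correct approach requires considering y = 2 as a separate case.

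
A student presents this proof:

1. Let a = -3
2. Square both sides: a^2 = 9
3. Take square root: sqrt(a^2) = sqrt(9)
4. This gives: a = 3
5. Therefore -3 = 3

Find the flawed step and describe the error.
Step 4: This gives: a = 3

Step 4 incorrectly states that sqrt(a^2) = a. The correct identity is sqrt(a^2) = |a|. Since a = -3 < 0, we have sqrt(a^2) = |-3| = 3, not a = -3.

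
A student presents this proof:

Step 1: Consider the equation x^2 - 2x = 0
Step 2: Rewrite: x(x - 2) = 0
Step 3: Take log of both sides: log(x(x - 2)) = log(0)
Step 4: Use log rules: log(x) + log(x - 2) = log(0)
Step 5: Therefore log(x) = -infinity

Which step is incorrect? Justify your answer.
Step 3: Take log of both sides: log(x(x - 2)) = log(0)

Step 3 takes the logarithm of both sides, resulting in log(0) on the right side. The logarithm is only defined for positive numbers; log(0) is undefined (approaches negative infinity). This operation is invalid.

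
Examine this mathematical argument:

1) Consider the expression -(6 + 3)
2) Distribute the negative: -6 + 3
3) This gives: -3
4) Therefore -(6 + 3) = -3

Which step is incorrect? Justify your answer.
Step 2: Distribute the negative: -6 + 3

Step 2 incorrectly distributes the negative sign. The correct distribution is -(6 + 3) = -6 - 3 = -9. The negative must be applied to both terms, not just the first. The error treats -(6 + 3) as -6 + 3, which equals -3 instead of -9.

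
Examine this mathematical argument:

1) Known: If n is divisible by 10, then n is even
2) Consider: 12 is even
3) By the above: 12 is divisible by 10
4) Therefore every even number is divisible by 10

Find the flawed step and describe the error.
Step 3: By the above: 12 is divisible by 10

Step 3 commits the fallacy of affirming the consequent. The known fact 'divisible by 10 → even' does NOT imply 'even → divisible by 10'. That would be the converse, which is false. For example, 12 is even but 12 ÷ 10 = 1.20, which is not an integer.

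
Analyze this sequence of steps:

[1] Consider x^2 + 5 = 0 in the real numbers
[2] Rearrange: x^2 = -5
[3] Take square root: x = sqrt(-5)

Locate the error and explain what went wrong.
Step 3: Take square root: x = sqrt(-5)

Step 3 takes the square root of -5, which is negative. In the real number system, the square root of a negative number is undefined. The equation x^2 + 5 = 0 has no real solutions. Square roots of negative numbers only exist in the complex numbers.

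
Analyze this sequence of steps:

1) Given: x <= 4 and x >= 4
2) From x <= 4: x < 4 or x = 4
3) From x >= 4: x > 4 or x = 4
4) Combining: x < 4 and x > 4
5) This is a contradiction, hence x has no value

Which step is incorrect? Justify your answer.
Step 4: Combining: x < 4 and x > 4

Step 4 incorrectly combines the conditions. From x <= 4 and x >= 4, the intersection is x = 4. The error treats the 'or' cases as 'and' requirements. The correct conclusion is that x = 4 is the unique solution, not that no solution exists.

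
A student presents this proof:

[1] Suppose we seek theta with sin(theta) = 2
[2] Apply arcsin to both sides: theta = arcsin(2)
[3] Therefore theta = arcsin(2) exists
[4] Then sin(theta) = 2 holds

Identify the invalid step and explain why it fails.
Step 2: Apply arcsin to both sides: theta = arcsin(2)

Step 2 applies arcsin to 2. However, arcsin(x) is only defined for x in [-1, 1] because sin(theta) can only produce values in that range. Since |2| > 1, arcsin(2) is undefined. There is no angle whose sine equals 2.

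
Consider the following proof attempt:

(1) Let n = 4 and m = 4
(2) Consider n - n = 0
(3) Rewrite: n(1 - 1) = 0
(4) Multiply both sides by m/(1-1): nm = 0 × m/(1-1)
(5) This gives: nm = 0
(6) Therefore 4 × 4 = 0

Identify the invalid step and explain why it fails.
Step 4: Multiply both sides by m/(1-1): nm = 0 × m/(1-1)

Step 4 multiplies both sides by m/(1-1). However, 1-1 = 0, so this is multiplication by m/0, which is undefined. We cannot multiply by an undefined expression.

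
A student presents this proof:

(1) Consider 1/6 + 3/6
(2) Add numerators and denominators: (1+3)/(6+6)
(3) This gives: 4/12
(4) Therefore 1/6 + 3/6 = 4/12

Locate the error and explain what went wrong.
Step 2: Add numerators and denominators: (1+3)/(6+6)

Step 2 incorrectly adds fractions by separately adding numerators and denominators. This is wrong. The correct method requires a common denominator: 1/6 + 3/6 = (1×6 + 3×6)/(6×6) = 24/36 = 2/3. The method used gives 4/12, which is different.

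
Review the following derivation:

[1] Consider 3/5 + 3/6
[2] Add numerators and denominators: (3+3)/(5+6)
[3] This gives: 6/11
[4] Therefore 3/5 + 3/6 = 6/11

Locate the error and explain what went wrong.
Step 2: Add numerators and denominators: (3+3)/(5+6)

Step 2 incorrectly adds fractions by separately adding numerators and denominators. This is wrong. The correct method requires a common denominator: 3/5 + 3/6 = (3×6 + 3×5)/(5×6) = 33/30 = 11/10. The method used gives 6/11, which is different.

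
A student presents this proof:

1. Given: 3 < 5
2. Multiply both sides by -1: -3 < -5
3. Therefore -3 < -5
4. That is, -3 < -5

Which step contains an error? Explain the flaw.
Step 2: Multiply both sides by -1: -3 < -5

Step 2 multiplies both sides by -1 but fails to reverse the inequality sign. When multiplying (or dividing) an inequality by a negative number, the direction must be reversed. Since 3 < 5, we should get -3 > -5, i.e., -3 > -5.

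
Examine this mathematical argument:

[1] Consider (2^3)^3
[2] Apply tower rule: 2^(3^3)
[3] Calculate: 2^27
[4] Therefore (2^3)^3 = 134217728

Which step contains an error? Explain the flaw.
Step 2: Apply tower rule: 2^(3^3)

Step 2 incorrectly states that (a^b)^c = a^(b^c). The correct rule is (a^b)^c = a^(b×c). The actual value is (2^3)^3 = 2^9 = 512, not 2^27 = 134217728.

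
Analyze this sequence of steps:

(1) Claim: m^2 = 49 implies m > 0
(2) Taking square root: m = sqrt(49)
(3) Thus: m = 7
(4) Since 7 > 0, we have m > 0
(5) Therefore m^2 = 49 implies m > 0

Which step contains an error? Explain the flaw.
Step 2: Taking square root: m = sqrt(49)

Step 2 takes the square root and assumes the positive root only. The equation m^2 = 49 actually has two solutions: m = 7 and m = -7. The proof silently assumes m > 0 without justification, then uses this assumption to conclude m > 0, which is circular. The counterexample m = -7 shows the claim is false.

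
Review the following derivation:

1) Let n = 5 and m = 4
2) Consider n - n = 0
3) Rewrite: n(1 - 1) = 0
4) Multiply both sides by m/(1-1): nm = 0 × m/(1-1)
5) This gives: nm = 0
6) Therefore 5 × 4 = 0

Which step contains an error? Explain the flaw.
Step 4: Multiply both sides by m/(1-1): nm = 0 × m/(1-1)

Step 4 multiplies both sides by m/(1-1). However, 1-1 = 0, so this is multiplication by m/0, which is undefined. We cannot multiply by an undefined expression.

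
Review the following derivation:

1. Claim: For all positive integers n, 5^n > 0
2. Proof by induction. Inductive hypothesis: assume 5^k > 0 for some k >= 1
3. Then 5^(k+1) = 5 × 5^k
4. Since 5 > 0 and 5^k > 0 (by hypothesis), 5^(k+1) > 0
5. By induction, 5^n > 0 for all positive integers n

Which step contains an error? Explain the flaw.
Step 5: By induction, 5^n > 0 for all positive integers n

Step 5 concludes the proof by induction, but no base case was ever established. A valid induction proof requires: (1) a base case proving 5^1 > 0, and (2) an inductive step showing IF 5^k > 0 THEN 5^(k+1) > 0. Steps 2-4 correctly establish the inductive step, but without the base case the conclusion in step 5 does not follow.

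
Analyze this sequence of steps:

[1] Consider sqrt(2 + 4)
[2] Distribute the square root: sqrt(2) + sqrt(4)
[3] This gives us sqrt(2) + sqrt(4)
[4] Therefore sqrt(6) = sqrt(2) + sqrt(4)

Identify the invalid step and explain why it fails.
Step 2: Distribute the square root: sqrt(2) + sqrt(4)

Step 2 incorrectly 'distributes' the square root over addition. The square root function does not distribute: sqrt(a + b) ≠ sqrt(a) + sqrt(b). In fact, sqrt(2 + 4) = sqrt(6) ≈ 2.4495, while sqrt(2) + sqrt(4) ≈ 3.4142.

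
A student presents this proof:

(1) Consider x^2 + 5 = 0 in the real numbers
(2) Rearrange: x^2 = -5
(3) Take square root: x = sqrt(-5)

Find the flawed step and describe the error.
Step 3: Take square root: x = sqrt(-5)

Step 3 takes the square root of -5, which is negative. In the real number system, the square root of a negative number is undefined. The equation x^2 + 5 = 0 has no real solutions. Square roots of negative numbers only exist in the complex numbers.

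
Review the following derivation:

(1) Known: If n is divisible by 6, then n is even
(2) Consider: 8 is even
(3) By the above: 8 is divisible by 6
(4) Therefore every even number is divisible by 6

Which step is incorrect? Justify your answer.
Step 3: By the above: 8 is divisible by 6

Step 3 commits the fallacy of affirming the consequent. The known fact 'divisible by 6 → even' does NOT imply 'even → divisible by 6'. That would be the converse, which is false. For example, 8 is even but 8 ÷ 6 = 1.33, which is not an integer.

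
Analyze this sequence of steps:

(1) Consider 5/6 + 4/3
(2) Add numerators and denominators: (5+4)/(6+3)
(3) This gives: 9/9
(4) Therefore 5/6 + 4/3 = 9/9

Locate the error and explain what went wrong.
Step 2: Add numerators and denominators: (5+4)/(6+3)

Step 2 incorrectly adds fractions by separately adding numerators and denominators. This is wrong. The correct method requires a common denominator: 5/6 + 4/3 = (5×3 + 4×6)/(6×3) = 39/18 = 13/6. The method used gives 9/9, which is different.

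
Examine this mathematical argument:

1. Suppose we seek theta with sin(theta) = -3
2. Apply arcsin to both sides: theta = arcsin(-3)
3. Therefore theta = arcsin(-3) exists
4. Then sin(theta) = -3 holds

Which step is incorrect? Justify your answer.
Step 2: Apply arcsin to both sides: theta = arcsin(-3)

Step 2 applies arcsin to -3. However, arcsin(x) is only defined for x in [-1, 1] because sin(theta) can only produce values in that range. Since |-3| > 1, arcsin(-3) is undefined. There is no angle whose sine equals -3.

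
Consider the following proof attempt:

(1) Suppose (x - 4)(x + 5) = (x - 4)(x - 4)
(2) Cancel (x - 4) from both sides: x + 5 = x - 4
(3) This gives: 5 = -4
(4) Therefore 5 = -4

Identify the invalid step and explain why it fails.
Step 2: Cancel (x - 4) from both sides: x + 5 = x - 4

Step 2 cancels (x - 4) from both sides. This is only valid if (x - 4) ≠ 0, i.e., x ≠ 4. When x = 4, both sides equal zero regardless of the other factors. The correct approach requires considering x = 4 as a separate case.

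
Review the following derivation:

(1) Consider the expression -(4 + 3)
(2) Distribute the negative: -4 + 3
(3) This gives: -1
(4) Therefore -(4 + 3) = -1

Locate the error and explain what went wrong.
Step 2: Distribute the negative: -4 + 3

Step 2 incorrectly distributes the negative sign. The correct distribution is -(4 + 3) = -4 - 3 = -7. The negative must be applied to both terms, not just the first. The error treats -(4 + 3) as -4 + 3, which equals -1 instead of -7.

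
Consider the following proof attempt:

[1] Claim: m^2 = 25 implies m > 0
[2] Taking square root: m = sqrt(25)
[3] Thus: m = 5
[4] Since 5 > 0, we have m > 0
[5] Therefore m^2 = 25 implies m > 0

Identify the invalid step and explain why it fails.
Step 2: Taking square root: m = sqrt(25)

Step 2 takes the square root and assumes the positive root only. The equation m^2 = 25 actually has two solutions: m = 5 and m = -5. The proof silently assumes m > 0 without justification, then uses this assumption to conclude m > 0, which is circular. The counterexample m = -5 shows the claim is false.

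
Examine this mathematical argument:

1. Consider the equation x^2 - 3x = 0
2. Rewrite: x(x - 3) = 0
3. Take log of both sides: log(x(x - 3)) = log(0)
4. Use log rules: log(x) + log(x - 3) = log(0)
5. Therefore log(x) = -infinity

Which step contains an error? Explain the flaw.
Step 3: Take log of both sides: log(x(x - 3)) = log(0)

Step 3 takes the logarithm of both sides, resulting in log(0) on the right side. The logarithm is only defined for positive numbers; log(0) is undefined (approaches negative infinity). This operation is invalid.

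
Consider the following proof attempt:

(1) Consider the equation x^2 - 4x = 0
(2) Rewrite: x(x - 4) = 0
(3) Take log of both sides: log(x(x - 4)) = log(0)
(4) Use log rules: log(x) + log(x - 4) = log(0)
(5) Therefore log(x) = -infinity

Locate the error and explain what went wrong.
Step 3: Take log of both sides: log(x(x - 4)) = log(0)

Step 3 takes the logarithm of both sides, resulting in log(0) on the right side. The logarithm is only defined for positive numbers; log(0) is undefined (approaches negative infinity). This operation is invalid.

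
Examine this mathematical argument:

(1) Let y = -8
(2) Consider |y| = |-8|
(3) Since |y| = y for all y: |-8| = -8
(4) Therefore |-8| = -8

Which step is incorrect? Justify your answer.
Step 3: Since |y| = y for all y: |-8| = -8

Step 3 incorrectly states that |y| = y for all y. The correct definition is |y| = y when y >= 0, and |y| = -y when y < 0. Since -8 < 0, we have |-8| = -(-8) = 8, not -8.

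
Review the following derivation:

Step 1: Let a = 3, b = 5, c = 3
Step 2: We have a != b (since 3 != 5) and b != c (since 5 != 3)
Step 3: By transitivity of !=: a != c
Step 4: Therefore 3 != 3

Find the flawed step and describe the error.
Step 3: By transitivity of !=: a != c

Step 3 incorrectly applies transitivity to the '!=' relation. Transitivity states: if a R b and b R c, then a R c. However, '!=' is not transitive. Counterexample: 3 != 5 and 5 != 3, but 3 = 3 (both equal 3). Transitivity holds for relations like <, <=, =, but not for !=.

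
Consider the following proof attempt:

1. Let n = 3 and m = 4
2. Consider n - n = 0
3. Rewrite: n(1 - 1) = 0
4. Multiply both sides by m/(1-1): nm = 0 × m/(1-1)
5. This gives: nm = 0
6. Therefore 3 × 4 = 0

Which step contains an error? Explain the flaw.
Step 4: Multiply both sides by m/(1-1): nm = 0 × m/(1-1)

Step 4 multiplies both sides by m/(1-1). However, 1-1 = 0, so this is multiplication by m/0, which is undefined. We cannot multiply by an undefined expression.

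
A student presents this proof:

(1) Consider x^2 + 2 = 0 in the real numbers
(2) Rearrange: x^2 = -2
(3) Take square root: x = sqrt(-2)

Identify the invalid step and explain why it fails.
Step 3: Take square root: x = sqrt(-2)

Step 3 takes the square root of -2, which is negative. In the real number system, the square root of a negative number is undefined. The equation x^2 + 2 = 0 has no real solutions. Square roots of negative numbers only exist in the complex numbers.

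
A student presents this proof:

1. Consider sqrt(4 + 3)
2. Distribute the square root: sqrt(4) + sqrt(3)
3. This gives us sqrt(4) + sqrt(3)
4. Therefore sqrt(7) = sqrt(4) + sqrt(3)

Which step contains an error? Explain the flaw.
Step 2: Distribute the square root: sqrt(4) + sqrt(3)

Step 2 incorrectly 'distributes' the square root over addition. The square root function does not distribute: sqrt(a + b) ≠ sqrt(a) + sqrt(b). In fact, sqrt(4 + 3) = sqrt(7) ≈ 2.6458, while sqrt(4) + sqrt(3) ≈ 3.7321.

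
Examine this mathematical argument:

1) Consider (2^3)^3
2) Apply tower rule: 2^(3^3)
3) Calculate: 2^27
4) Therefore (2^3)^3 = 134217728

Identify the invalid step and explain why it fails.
Step 2: Apply tower rule: 2^(3^3)

Step 2 incorrectly states that (a^b)^c = a^(b^c). The correct rule is (a^b)^c = a^(b×c). The actual value is (2^3)^3 = 2^9 = 512, not 2^27 = 134217728.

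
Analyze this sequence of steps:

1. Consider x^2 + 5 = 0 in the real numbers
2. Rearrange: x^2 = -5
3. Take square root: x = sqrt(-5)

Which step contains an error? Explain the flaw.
Step 3: Take square root: x = sqrt(-5)

Step 3 takes the square root of -5, which is negative. In the real number system, the square root of a negative number is undefined. The equation x^2 + 5 = 0 has no real solutions. Square roots of negative numbers only exist in the complex numbers.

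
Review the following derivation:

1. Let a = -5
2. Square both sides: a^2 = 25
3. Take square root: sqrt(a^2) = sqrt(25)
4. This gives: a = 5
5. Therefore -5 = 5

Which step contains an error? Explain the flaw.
Step 4: This gives: a = 5

Step 4 incorrectly states that sqrt(a^2) = a. The correct identity is sqrt(a^2) = |a|. Since a = -5 < 0, we have sqrt(a^2) = |-5| = 5, not a = -5.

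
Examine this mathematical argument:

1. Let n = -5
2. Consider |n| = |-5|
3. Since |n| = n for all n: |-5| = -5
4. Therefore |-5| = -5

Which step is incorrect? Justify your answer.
Step 3: Since |n| = n for all n: |-5| = -5

Step 3 incorrectly states that |n| = n for all n. The correct definition is |n| = n when n >= 0, and |n| = -n when n < 0. Since -5 < 0, we have |-5| = -(-5) = 5, not -5.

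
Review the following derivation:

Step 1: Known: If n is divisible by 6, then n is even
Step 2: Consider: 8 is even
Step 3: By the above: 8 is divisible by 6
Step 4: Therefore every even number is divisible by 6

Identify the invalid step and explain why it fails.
Step 3: By the above: 8 is divisible by 6

Step 3 commits the fallacy of affirming the consequent. The known fact 'divisible by 6 → even' does NOT imply 'even → divisible by 6'. That would be the converse, which is false. For example, 8 is even but 8 ÷ 6 = 1.33, which is not an integer.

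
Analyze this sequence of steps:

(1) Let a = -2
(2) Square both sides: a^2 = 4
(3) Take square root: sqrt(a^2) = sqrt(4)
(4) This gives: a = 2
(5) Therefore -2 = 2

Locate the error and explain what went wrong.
Step 4: This gives: a = 2

Step 4 incorrectly states that sqrt(a^2) = a. The correct identity is sqrt(a^2) = |a|. Since a = -2 < 0, we have sqrt(a^2) = |-2| = 2, not a = -2.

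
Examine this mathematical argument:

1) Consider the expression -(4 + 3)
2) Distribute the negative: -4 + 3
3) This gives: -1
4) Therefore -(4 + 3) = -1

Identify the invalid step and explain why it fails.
Step 2: Distribute the negative: -4 + 3

Step 2 incorrectly distributes the negative sign. The correct distribution is -(4 + 3) = -4 - 3 = -7. The negative must be applied to both terms, not just the first. The error treats -(4 + 3) as -4 + 3, which equals -1 instead of -7.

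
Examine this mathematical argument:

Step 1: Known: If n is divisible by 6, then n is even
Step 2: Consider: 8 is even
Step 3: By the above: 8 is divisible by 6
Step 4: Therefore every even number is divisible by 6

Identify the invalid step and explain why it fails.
Step 3: By the above: 8 is divisible by 6

Step 3 commits the fallacy of affirming the consequent. The known fact 'divisible by 6 → even' does NOT imply 'even → divisible by 6'. That would be the converse, which is false. For example, 8 is even but 8 ÷ 6 = 1.33, which is not an integer.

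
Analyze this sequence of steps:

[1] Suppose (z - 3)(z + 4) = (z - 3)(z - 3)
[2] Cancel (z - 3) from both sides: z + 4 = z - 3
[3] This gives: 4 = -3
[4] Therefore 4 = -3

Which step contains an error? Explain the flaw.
Step 2: Cancel (z - 3) from both sides: z + 4 = z - 3

Step 2 cancels (z - 3) from both sides. This is only valid if (z - 3) ≠ 0, i.e., z ≠ 3. When z = 3, both sides equal zero regardless of the other factors. The correct approach requires considering z = 3 as a separate case.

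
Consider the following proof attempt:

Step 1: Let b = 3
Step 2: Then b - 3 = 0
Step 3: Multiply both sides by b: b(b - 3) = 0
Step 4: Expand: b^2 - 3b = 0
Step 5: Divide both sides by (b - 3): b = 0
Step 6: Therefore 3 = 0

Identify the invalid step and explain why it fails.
Step 5: Divide both sides by (b - 3): b = 0

Step 5 divides both sides by (b - 3). However, since b = 3, we have (b - 3) = 0. Division by zero is undefined, making this step invalid.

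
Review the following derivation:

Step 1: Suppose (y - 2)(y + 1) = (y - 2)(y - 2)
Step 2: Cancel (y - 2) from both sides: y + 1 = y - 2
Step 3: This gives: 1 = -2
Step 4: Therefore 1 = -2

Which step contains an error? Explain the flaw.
Step 2: Cancel (y - 2) from both sides: y + 1 = y - 2

Step 2 cancels (y - 2) from both sides. This is only valid if (y - 2) ≠ 0, i.e., y ≠ 2. When y = 2, both sides equal zero regardless of the other factors. The correct approach requires considering y = 2 as a separate case.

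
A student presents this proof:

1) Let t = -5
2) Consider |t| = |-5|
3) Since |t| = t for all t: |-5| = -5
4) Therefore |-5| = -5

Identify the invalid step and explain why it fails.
Step 3: Since |t| = t for all t: |-5| = -5

Step 3 incorrectly states that |t| = t for all t. The correct definition is |t| = t when t >= 0, and |t| = -t when t < 0. Since -5 < 0, we have |-5| = -(-5) = 5, not -5.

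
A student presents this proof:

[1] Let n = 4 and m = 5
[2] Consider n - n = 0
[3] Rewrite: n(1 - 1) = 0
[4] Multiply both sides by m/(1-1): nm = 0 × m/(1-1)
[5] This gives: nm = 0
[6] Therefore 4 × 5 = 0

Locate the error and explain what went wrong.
Step 4: Multiply both sides by m/(1-1): nm = 0 × m/(1-1)

Step 4 multiplies both sides by m/(1-1). However, 1-1 = 0, so this is multiplication by m/0, which is undefined. We cannot multiply by an undefined expression.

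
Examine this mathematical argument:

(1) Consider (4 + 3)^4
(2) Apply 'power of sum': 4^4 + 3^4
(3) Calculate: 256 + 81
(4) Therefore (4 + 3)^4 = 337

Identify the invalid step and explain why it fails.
Step 2: Apply 'power of sum': 4^4 + 3^4

Step 2 incorrectly applies a non-existent rule '(a+b)^n = a^n + b^n'. This is false in general. The correct expansion uses the binomial theorem. The actual value is (4 + 3)^4 = 7^4 = 2401, not 337.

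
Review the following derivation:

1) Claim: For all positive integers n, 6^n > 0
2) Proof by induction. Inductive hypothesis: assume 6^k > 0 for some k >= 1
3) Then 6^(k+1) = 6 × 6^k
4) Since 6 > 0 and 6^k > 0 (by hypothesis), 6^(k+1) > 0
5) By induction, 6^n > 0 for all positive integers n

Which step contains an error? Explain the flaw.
Step 5: By induction, 6^n > 0 for all positive integers n

Step 5 concludes the proof by induction, but no base case was ever established. A valid induction proof requires: (1) a base case proving 6^1 > 0, and (2) an inductive step showing IF 6^k > 0 THEN 6^(k+1) > 0. Steps 2-4 correctly establish the inductive step, but without the base case the conclusion in step 5 does not follow.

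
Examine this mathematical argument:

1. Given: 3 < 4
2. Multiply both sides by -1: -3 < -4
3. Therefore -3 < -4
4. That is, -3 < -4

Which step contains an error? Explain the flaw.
Step 2: Multiply both sides by -1: -3 < -4

Step 2 multiplies both sides by -1 but fails to reverse the inequality sign. When multiplying (or dividing) an inequality by a negative number, the direction must be reversed. Since 3 < 4, we should get -3 > -4, i.e., -3 > -4.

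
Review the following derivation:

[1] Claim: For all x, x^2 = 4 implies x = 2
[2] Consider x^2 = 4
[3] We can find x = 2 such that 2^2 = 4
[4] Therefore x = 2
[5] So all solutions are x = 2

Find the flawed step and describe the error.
Step 4: Therefore x = 2

Step 4 incorrectly concludes that x = 2 is the only solution. The proof shows that x = 2 is A solution (existence), but does not show it is the ONLY solution (uniqueness). In fact, x = -2 is also a solution since (-2)^2 = 4. Finding one solution doesn't prove there are no others.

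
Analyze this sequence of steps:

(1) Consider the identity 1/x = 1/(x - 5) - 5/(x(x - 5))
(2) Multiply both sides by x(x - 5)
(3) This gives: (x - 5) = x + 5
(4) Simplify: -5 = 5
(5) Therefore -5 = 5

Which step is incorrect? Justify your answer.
Step 3: This gives: (x - 5) = x + 5

Step 3 makes a sign error when clearing denominators. Multiplying -5/(x(x - 5)) by x(x - 5) gives -5, not +5. The correct result is (x - 5) = x - 5, which is trivially true, not (x - 5) = x + 5. (Step 1 is a valid identity: 1/(x - 5) - 5/(x(x - 5)) = (x - 5)/(x(x - 5)) = 1/x.)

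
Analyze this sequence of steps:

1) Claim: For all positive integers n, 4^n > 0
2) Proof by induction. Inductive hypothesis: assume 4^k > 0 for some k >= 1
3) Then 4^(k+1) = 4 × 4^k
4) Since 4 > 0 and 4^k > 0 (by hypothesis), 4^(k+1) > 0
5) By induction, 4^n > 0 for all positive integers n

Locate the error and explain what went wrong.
Step 5: By induction, 4^n > 0 for all positive integers n

Step 5 concludes the proof by induction, but no base case was ever established. A valid induction proof requires: (1) a base case proving 4^1 > 0, and (2) an inductive step showing IF 4^k > 0 THEN 4^(k+1) > 0. Steps 2-4 correctly establish the inductive step, but without the base case the conclusion in step 5 does not follow.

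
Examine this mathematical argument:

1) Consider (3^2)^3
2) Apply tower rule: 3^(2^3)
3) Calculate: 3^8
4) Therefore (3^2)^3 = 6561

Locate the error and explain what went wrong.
Step 2: Apply tower rule: 3^(2^3)

Step 2 incorrectly states that (a^b)^c = a^(b^c). The correct rule is (a^b)^c = a^(b×c). The actual value is (3^2)^3 = 3^6 = 729, not 3^8 = 6561.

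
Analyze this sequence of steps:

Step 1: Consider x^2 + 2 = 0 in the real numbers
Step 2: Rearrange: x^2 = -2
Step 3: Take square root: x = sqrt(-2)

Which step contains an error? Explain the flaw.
Step 3: Take square root: x = sqrt(-2)

Step 3 takes the square root of -2, which is negative. In the real number system, the square root of a negative number is undefined. The equation x^2 + 2 = 0 has no real solutions. Square roots of negative numbers only exist in the complex numbers.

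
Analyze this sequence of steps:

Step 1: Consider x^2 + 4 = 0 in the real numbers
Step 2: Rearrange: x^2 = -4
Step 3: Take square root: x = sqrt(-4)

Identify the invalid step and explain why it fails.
Step 3: Take square root: x = sqrt(-4)

Step 3 takes the square root of -4, which is negative. In the real number system, the square root of a negative number is undefined. The equation x^2 + 4 = 0 has no real solutions. Square roots of negative numbers only exist in the complex numbers.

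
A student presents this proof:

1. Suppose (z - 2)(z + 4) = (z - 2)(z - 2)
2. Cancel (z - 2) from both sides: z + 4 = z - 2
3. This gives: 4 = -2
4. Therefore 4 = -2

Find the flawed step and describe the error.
Step 2: Cancel (z - 2) from both sides: z + 4 = z - 2

Step 2 cancels (z - 2) from both sides. This is only valid if (z - 2) ≠ 0, i.e., z ≠ 2. When z = 2, both sides equal zero regardless of the other factors. The correct approach requires considering z = 2 as a separate case.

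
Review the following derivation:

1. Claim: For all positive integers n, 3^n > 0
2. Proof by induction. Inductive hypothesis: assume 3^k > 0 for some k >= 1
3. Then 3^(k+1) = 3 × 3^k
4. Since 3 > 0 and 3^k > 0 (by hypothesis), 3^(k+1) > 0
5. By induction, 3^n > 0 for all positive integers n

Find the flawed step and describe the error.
Step 5: By induction, 3^n > 0 for all positive integers n

Step 5 concludes the proof by induction, but no base case was ever established. A valid induction proof requires: (1) a base case proving 3^1 > 0, and (2) an inductive step showing IF 3^k > 0 THEN 3^(k+1) > 0. Steps 2-4 correctly establish the inductive step, but without the base case the conclusion in step 5 does not follow.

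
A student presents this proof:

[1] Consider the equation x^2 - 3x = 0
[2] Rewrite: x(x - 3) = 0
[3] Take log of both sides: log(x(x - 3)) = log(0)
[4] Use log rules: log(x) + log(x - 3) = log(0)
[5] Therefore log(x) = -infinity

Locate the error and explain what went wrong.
Step 3: Take log of both sides: log(x(x - 3)) = log(0)

Step 3 takes the logarithm of both sides, resulting in log(0) on the right side. The logarithm is only defined for positive numbers; log(0) is undefined (approaches negative infinity). This operation is invalid.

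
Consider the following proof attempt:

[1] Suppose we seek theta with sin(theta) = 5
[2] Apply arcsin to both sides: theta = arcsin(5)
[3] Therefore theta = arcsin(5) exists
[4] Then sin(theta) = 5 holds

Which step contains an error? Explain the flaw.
Step 2: Apply arcsin to both sides: theta = arcsin(5)

Step 2 applies arcsin to 5. However, arcsin(x) is only defined for x in [-1, 1] because sin(theta) can only produce values in that range. Since |5| > 1, arcsin(5) is undefined. There is no angle whose sine equals 5.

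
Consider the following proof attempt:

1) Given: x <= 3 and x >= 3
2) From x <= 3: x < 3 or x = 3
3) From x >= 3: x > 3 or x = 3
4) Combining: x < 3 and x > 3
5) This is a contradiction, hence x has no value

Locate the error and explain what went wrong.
Step 4: Combining: x < 3 and x > 3

Step 4 incorrectly combines the conditions. From x <= 3 and x >= 3, the intersection is x = 3. The error treats the 'or' cases as 'and' requirements. The correct conclusion is that x = 3 is the unique solution, not that no solution exists.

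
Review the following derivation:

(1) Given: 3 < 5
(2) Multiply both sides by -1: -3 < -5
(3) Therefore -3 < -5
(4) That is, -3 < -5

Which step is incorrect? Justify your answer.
Step 2: Multiply both sides by -1: -3 < -5

Step 2 multiplies both sides by -1 but fails to reverse the inequality sign. When multiplying (or dividing) an inequality by a negative number, the direction must be reversed. Since 3 < 5, we should get -3 > -5, i.e., -3 > -5.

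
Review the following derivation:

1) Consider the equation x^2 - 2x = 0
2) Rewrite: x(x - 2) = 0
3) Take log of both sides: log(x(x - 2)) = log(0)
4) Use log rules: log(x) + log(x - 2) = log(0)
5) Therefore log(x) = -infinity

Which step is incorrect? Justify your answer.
Step 3: Take log of both sides: log(x(x - 2)) = log(0)

Step 3 takes the logarithm of both sides, resulting in log(0) on the right side. The logarithm is only defined for positive numbers; log(0) is undefined (approaches negative infinity). This operation is invalid.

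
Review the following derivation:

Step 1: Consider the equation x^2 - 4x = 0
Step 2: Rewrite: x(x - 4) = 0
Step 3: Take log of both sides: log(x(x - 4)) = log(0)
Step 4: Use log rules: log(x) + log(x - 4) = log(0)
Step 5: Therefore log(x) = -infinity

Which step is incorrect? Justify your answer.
Step 3: Take log of both sides: log(x(x - 4)) = log(0)

Step 3 takes the logarithm of both sides, resulting in log(0) on the right side. The logarithm is only defined for positive numbers; log(0) is undefined (approaches negative infinity). This operation is invalid.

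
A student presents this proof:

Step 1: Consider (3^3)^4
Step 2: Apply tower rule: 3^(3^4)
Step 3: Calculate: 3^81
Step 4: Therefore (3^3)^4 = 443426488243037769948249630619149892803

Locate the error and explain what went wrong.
Step 2: Apply tower rule: 3^(3^4)

Step 2 incorrectly states that (a^b)^c = a^(b^c). The correct rule is (a^b)^c = a^(b×c). The actual value is (3^3)^4 = 3^12 = 531441, not 3^81 = 443426488243037769948249630619149892803.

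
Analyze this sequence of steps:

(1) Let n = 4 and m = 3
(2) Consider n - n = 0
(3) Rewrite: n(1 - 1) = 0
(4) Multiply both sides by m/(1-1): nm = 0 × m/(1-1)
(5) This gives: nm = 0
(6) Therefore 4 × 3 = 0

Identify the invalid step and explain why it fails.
Step 4: Multiply both sides by m/(1-1): nm = 0 × m/(1-1)

Step 4 multiplies both sides by m/(1-1). However, 1-1 = 0, so this is multiplication by m/0, which is undefined. We cannot multiply by an undefined expression.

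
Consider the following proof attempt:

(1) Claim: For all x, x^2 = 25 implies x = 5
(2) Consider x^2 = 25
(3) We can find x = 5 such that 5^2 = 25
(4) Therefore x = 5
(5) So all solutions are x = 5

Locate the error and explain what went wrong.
Step 4: Therefore x = 5

Step 4 incorrectly concludes that x = 5 is the only solution. The proof shows that x = 5 is A solution (existence), but does not show it is the ONLY solution (uniqueness). In fact, x = -5 is also a solution since (-5)^2 = 25. Finding one solution doesn't prove there are no others.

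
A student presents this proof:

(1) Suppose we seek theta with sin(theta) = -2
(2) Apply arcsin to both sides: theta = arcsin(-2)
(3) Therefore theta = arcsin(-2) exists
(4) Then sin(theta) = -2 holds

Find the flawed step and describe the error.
Step 2: Apply arcsin to both sides: theta = arcsin(-2)

Step 2 applies arcsin to -2. However, arcsin(x) is only defined for x in [-1, 1] because sin(theta) can only produce values in that range. Since |-2| > 1, arcsin(-2) is undefined. There is no angle whose sine equals -2.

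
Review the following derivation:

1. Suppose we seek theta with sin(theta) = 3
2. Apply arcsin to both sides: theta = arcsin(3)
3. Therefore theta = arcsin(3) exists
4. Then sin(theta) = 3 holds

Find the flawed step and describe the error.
Step 2: Apply arcsin to both sides: theta = arcsin(3)

Step 2 applies arcsin to 3. However, arcsin(x) is only defined for x in [-1, 1] because sin(theta) can only produce values in that range. Since |3| > 1, arcsin(3) is undefined. There is no angle whose sine equals 3.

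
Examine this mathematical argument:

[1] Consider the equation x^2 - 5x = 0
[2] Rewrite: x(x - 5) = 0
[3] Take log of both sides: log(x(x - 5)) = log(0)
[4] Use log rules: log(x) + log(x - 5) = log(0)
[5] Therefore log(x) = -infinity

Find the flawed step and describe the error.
Step 3: Take log of both sides: log(x(x - 5)) = log(0)

Step 3 takes the logarithm of both sides, resulting in log(0) on the right side. The logarithm is only defined for positive numbers; log(0) is undefined (approaches negative infinity). This operation is invalid.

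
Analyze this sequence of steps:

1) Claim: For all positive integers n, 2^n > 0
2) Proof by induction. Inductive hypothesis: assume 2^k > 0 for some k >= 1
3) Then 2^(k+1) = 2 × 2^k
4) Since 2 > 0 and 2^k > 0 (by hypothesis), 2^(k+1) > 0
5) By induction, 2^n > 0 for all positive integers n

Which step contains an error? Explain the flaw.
Step 5: By induction, 2^n > 0 for all positive integers n

Step 5 concludes the proof by induction, but no base case was ever established. A valid induction proof requires: (1) a base case proving 2^1 > 0, and (2) an inductive step showing IF 2^k > 0 THEN 2^(k+1) > 0. Steps 2-4 correctly establish the inductive step, but without the base case the conclusion in step 5 does not follow.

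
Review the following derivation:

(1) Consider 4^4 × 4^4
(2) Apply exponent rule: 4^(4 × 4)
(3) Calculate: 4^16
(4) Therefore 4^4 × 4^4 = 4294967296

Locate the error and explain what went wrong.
Step 2: Apply exponent rule: 4^(4 × 4)

Step 2 incorrectly states that a^b × a^c = a^(b×c). The correct rule is a^b × a^c = a^(b+c). The actual value is 4^4 × 4^4 = 4^8 = 65536, not 4^16 = 4294967296.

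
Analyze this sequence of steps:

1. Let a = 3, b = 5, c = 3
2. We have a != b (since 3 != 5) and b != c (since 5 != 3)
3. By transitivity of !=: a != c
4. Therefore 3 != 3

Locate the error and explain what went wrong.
Step 3: By transitivity of !=: a != c

Step 3 incorrectly applies transitivity to the '!=' relation. Transitivity states: if a R b and b R c, then a R c. However, '!=' is not transitive. Counterexample: 3 != 5 and 5 != 3, but 3 = 3 (both equal 3). Transitivity holds for relations like <, <=, =, but not for !=.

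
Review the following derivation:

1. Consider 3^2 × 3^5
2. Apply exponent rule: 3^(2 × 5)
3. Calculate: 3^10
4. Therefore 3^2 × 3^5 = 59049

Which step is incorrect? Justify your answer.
Step 2: Apply exponent rule: 3^(2 × 5)

Step 2 incorrectly states that a^b × a^c = a^(b×c). The correct rule is a^b × a^c = a^(b+c). The actual value is 3^2 × 3^5 = 3^7 = 2187, not 3^10 = 59049.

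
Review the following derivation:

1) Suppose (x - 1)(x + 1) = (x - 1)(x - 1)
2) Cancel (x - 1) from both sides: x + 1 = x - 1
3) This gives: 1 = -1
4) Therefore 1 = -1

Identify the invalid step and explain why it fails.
Step 2: Cancel (x - 1) from both sides: x + 1 = x - 1

Step 2 cancels (x - 1) from both sides. This is only valid if (x - 1) ≠ 0, i.e., x ≠ 1. When x = 1, both sides equal zero regardless of the other factors. The correct approach requires considering x = 1 as a separate case.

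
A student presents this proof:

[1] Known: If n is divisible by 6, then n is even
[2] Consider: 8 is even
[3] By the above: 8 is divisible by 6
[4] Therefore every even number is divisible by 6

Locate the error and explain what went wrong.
Step 3: By the above: 8 is divisible by 6

Step 3 commits the fallacy of affirming the consequent. The known fact 'divisible by 6 → even' does NOT imply 'even → divisible by 6'. That would be the converse, which is false. For example, 8 is even but 8 ÷ 6 = 1.33, which is not an integer.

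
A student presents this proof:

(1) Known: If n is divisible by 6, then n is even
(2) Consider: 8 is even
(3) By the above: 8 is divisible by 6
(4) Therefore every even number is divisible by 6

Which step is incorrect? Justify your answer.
Step 3: By the above: 8 is divisible by 6

Step 3 commits the fallacy of affirming the consequent. The known fact 'divisible by 6 → even' does NOT imply 'even → divisible by 6'. That would be the converse, which is false. For example, 8 is even but 8 ÷ 6 = 1.33, which is not an integer.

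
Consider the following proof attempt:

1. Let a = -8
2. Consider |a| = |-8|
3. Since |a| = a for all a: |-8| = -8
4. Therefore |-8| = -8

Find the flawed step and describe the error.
Step 3: Since |a| = a for all a: |-8| = -8

Step 3 incorrectly states that |a| = a for all a. The correct definition is |a| = a when a >= 0, and |a| = -a when a < 0. Since -8 < 0, we have |-8| = -(-8) = 8, not -8.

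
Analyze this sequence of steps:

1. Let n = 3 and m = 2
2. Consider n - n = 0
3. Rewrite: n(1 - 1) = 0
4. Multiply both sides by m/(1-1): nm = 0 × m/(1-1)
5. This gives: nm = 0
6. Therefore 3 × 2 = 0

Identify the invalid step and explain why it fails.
Step 4: Multiply both sides by m/(1-1): nm = 0 × m/(1-1)

Step 4 multiplies both sides by m/(1-1). However, 1-1 = 0, so this is multiplication by m/0, which is undefined. We cannot multiply by an undefined expression.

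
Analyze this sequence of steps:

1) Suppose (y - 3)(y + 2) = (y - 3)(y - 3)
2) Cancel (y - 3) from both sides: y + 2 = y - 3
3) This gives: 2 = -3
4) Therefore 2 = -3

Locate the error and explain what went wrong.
Step 2: Cancel (y - 3) from both sides: y + 2 = y - 3

Step 2 cancels (y - 3) from both sides. This is only valid if (y - 3) ≠ 0, i.e., y ≠ 3. When y = 3, both sides equal zero regardless of the other factors. The correct approach requires considering y = 3 as a separate case.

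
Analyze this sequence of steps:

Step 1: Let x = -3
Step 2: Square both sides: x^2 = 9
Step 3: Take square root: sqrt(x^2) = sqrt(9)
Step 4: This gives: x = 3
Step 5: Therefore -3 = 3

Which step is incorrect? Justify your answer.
Step 4: This gives: x = 3

Step 4 incorrectly states that sqrt(x^2) = x. The correct identity is sqrt(x^2) = |x|. Since x = -3 < 0, we have sqrt(x^2) = |-3| = 3, not x = -3.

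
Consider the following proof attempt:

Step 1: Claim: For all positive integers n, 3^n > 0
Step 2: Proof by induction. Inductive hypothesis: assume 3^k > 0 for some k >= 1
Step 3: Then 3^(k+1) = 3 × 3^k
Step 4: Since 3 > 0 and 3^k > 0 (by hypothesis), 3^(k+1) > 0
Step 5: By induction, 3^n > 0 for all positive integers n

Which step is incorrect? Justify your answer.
Step 5: By induction, 3^n > 0 for all positive integers n

Step 5 concludes the proof by induction, but no base case was ever established. A valid induction proof requires: (1) a base case proving 3^1 > 0, and (2) an inductive step showing IF 3^k > 0 THEN 3^(k+1) > 0. Steps 2-4 correctly establish the inductive step, but without the base case the conclusion in step 5 does not follow.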